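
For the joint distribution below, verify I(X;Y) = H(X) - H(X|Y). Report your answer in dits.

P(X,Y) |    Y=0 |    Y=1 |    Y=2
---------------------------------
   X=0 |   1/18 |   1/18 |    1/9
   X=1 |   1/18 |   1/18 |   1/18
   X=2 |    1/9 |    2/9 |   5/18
I(X;Y) = 0.0059 dits

Mutual information has multiple equivalent forms:
- I(X;Y) = H(X) - H(X|Y)
- I(X;Y) = H(Y) - H(Y|X)
- I(X;Y) = H(X) + H(Y) - H(X,Y)

Computing all quantities:
H(X) = 0.4056, H(Y) = 0.4607, H(X,Y) = 0.8604
H(X|Y) = 0.3997, H(Y|X) = 0.4549

Verification:
H(X) - H(X|Y) = 0.4056 - 0.3997 = 0.0059
H(Y) - H(Y|X) = 0.4607 - 0.4549 = 0.0059
H(X) + H(Y) - H(X,Y) = 0.4056 + 0.4607 - 0.8604 = 0.0059

All forms give I(X;Y) = 0.0059 dits. ✓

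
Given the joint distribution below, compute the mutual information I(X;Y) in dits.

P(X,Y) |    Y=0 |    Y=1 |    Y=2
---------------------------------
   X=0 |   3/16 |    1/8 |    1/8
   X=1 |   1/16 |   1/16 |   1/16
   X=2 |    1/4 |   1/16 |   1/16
0.0158 dits

Mutual information: I(X;Y) = H(X) + H(Y) - H(X,Y)

Marginals:
P(X) = (7/16, 3/16, 3/8), H(X) = 0.4531 dits
P(Y) = (1/2, 1/4, 1/4), H(Y) = 0.4515 dits

Joint entropy: H(X,Y) = 0.8889 dits

I(X;Y) = 0.4531 + 0.4515 - 0.8889 = 0.0158 dits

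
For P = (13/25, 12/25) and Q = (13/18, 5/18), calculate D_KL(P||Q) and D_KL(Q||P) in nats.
D_KL(P||Q) = 0.0917, D_KL(Q||P) = 0.0853

KL divergence is not symmetric: D_KL(P||Q) ≠ D_KL(Q||P) in general.

D_KL(P||Q) = 0.0917 nats
D_KL(Q||P) = 0.0853 nats

No, they are not equal!

This asymmetry is why KL divergence is not a true distance metric.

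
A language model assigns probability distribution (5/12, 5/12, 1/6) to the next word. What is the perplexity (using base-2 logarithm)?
2.7960

Perplexity is 2^H (or exp(H) for natural log).

First, H = -Σ p log p = 1.4834 bits
Perplexity = 2^1.4834 = 2.7960

Interpretation: The model's uncertainty is equivalent to choosing uniformly among 2.8 options.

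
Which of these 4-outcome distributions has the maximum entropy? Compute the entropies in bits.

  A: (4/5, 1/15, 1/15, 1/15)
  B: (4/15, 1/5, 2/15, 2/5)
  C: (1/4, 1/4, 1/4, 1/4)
C

For a discrete distribution over n outcomes, entropy is maximized by the uniform distribution.

Computing entropies:
H(A) = 1.0389 bits
H(B) = 1.8892 bits
H(C) = 2.0000 bits

The uniform distribution (where all probabilities equal 1/4) achieves the maximum entropy of log_2(4) = 2.0000 bits.

Distribution C has the highest entropy.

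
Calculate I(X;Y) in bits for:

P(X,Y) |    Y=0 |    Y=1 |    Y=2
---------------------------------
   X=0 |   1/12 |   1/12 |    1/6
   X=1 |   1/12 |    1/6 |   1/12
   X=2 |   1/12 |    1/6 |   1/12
0.0546 bits

Mutual information: I(X;Y) = H(X) + H(Y) - H(X,Y)

Marginals:
P(X) = (1/3, 1/3, 1/3), H(X) = 1.5850 bits
P(Y) = (1/4, 5/12, 1/3), H(Y) = 1.5546 bits

Joint entropy: H(X,Y) = 3.0850 bits

I(X;Y) = 1.5850 + 1.5546 - 3.0850 = 0.0546 bits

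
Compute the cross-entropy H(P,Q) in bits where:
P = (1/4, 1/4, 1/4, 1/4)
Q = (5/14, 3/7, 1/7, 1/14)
2.3306 bits

Cross-entropy: H(P,Q) = -Σ p(x) log q(x)

Alternatively: H(P,Q) = H(P) + D_KL(P||Q)
H(P) = 2.0000 bits
D_KL(P||Q) = 0.3306 bits

H(P,Q) = 2.0000 + 0.3306 = 2.3306 bits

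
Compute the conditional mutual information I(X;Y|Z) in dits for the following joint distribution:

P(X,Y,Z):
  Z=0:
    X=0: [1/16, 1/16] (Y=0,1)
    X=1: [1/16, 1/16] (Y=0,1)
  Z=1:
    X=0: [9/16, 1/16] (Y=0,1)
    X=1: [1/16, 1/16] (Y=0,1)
0.0209 dits

Conditional mutual information: I(X;Y|Z) = H(X|Z) + H(Y|Z) - H(X,Y|Z)

H(Z) = 0.2442
H(X,Z) = 0.4662 → H(X|Z) = 0.2220
H(Y,Z) = 0.4662 → H(Y|Z) = 0.2220
H(X,Y,Z) = 0.6674 → H(X,Y|Z) = 0.4231

I(X;Y|Z) = 0.2220 + 0.2220 - 0.4231 = 0.0209 dits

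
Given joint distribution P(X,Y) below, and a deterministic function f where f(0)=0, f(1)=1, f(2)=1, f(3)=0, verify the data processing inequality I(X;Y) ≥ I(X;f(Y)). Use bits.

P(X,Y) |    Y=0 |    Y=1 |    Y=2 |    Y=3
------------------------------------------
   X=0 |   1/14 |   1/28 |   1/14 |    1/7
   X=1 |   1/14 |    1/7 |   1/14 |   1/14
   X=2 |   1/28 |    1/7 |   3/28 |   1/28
I(X;Y) = 0.1300, I(X;f(Y)) = 0.0977, inequality holds: 0.1300 ≥ 0.0977

Data Processing Inequality: For any Markov chain X → Y → Z, we have I(X;Y) ≥ I(X;Z).

Here Z = f(Y) is a deterministic function of Y, forming X → Y → Z.

Original I(X;Y) = 0.1300 bits

After applying f:
P(X,Z) where Z=f(Y):
- P(X,Z=0) = P(X,Y=0) + P(X,Y=3)
- P(X,Z=1) = P(X,Y=1) + P(X,Y=2)

I(X;Z) = I(X;f(Y)) = 0.0977 bits

Verification: 0.1300 ≥ 0.0977 ✓

Information cannot be created by processing; the function f can only lose information about X.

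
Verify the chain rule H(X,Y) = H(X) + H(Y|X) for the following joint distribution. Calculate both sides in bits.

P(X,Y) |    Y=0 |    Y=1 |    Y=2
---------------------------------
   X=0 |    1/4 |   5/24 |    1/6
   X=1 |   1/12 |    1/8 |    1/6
H(X,Y) = 2.5069, H(X) = 0.9544, H(Y|X) = 1.5524 (all in bits)

Chain rule: H(X,Y) = H(X) + H(Y|X)

Left side — joint entropy directly:
H(X,Y) = -Σ p(x,y) log p(x,y) = 2.5069 bits

Right side — compute H(Y|X) from the conditional distributions:
P(X) = (5/8, 3/8), so H(X) = 0.9544 bits
H(Y|X) = Σ_x P(X=x) · H(Y|X=x):
  P(Y|X=0) = (2/5, 1/3, 4/15), H(Y|X=0) = 1.5656, weight P(X=0) = 5/8
  P(Y|X=1) = (2/9, 1/3, 4/9), H(Y|X=1) = 1.5305, weight P(X=1) = 3/8
H(Y|X) = 1.5524 bits

H(X) + H(Y|X) = 0.9544 + 1.5524 = 2.5069 bits

Both sides equal 2.5069 bits. ✓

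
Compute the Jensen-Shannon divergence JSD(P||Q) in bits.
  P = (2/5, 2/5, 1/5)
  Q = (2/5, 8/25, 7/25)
0.0080 bits

Jensen-Shannon divergence is:
JSD(P||Q) = 0.5 × D_KL(P||M) + 0.5 × D_KL(Q||M)
where M = 0.5 × (P + Q) is the mixture distribution.

M = 0.5 × (2/5, 2/5, 1/5) + 0.5 × (2/5, 8/25, 7/25) = (2/5, 9/25, 6/25)

D_KL(P||M) = 0.0082 bits
D_KL(Q||M) = 0.0079 bits

JSD(P||Q) = 0.5 × 0.0082 + 0.5 × 0.0079 = 0.0080 bits

Unlike KL divergence, JSD is symmetric and bounded: 0 ≤ JSD ≤ log(2).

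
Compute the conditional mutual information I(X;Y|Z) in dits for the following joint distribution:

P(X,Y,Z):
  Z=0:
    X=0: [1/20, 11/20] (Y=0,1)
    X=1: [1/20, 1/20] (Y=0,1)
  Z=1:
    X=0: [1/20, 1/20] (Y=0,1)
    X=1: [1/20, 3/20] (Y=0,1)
0.0238 dits

Conditional mutual information: I(X;Y|Z) = H(X|Z) + H(Y|Z) - H(X,Y|Z)

H(Z) = 0.2653
H(X,Z) = 0.4729 → H(X|Z) = 0.2076
H(Y,Z) = 0.4729 → H(Y|Z) = 0.2076
H(X,Y,Z) = 0.6567 → H(X,Y|Z) = 0.3914

I(X;Y|Z) = 0.2076 + 0.2076 - 0.3914 = 0.0238 dits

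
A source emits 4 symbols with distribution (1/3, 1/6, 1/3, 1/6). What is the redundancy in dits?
0.0246 dits

Redundancy measures how far a source is from maximum entropy:
R = H_max - H(X)

Maximum entropy for 4 symbols: H_max = log_10(4) = 0.6021 dits
Actual entropy: H(X) = 0.5775 dits
Redundancy: R = 0.6021 - 0.5775 = 0.0246 dits

This redundancy represents potential for compression: the source could be compressed by 0.0246 dits per symbol.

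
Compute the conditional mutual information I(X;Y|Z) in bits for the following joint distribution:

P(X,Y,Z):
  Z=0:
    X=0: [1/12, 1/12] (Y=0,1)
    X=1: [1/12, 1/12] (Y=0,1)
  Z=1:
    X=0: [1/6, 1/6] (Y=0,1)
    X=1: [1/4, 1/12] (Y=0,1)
0.0325 bits

Conditional mutual information: I(X;Y|Z) = H(X|Z) + H(Y|Z) - H(X,Y|Z)

H(Z) = 0.9183
H(X,Z) = 1.9183 → H(X|Z) = 1.0000
H(Y,Z) = 1.8879 → H(Y|Z) = 0.9696
H(X,Y,Z) = 2.8554 → H(X,Y|Z) = 1.9371

I(X;Y|Z) = 1.0000 + 0.9696 - 1.9371 = 0.0325 bits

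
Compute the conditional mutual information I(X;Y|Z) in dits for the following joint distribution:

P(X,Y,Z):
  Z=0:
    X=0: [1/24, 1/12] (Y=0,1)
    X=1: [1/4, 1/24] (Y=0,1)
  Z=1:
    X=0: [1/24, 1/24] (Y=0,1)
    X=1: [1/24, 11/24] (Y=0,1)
0.0406 dits

Conditional mutual information: I(X;Y|Z) = H(X|Z) + H(Y|Z) - H(X,Y|Z)

H(Z) = 0.2950
H(X,Z) = 0.5094 → H(X|Z) = 0.2144
H(Y,Z) = 0.5094 → H(Y|Z) = 0.2144
H(X,Y,Z) = 0.6833 → H(X,Y|Z) = 0.3883

I(X;Y|Z) = 0.2144 + 0.2144 - 0.3883 = 0.0406 dits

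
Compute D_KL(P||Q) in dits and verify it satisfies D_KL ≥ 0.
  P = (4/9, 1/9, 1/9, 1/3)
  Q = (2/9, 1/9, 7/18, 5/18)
0.0997 dits

KL divergence satisfies the Gibbs inequality: D_KL(P||Q) ≥ 0 for all distributions P, Q.

D_KL(P||Q) = Σ p(x) log(p(x)/q(x))
Term by term:
  x=0: 4/9 × log_10[(4/9)/(2/9)] = 0.1338
  x=1: 1/9 × log_10[(1/9)/(1/9)] = 0.0000
  x=2: 1/9 × log_10[(1/9)/(7/18)] = -0.0605
  x=3: 1/3 × log_10[(1/3)/(5/18)] = 0.0264
D_KL(P||Q) = 0.0997 dits

D_KL(P||Q) = 0.0997 ≥ 0 ✓

This non-negativity is a fundamental property: relative entropy cannot be negative because it measures how different Q is from P.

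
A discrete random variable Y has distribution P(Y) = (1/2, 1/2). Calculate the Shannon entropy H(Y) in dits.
0.3010 dits

Shannon entropy is H(X) = -Σ p(x) log p(x).

For P = (1/2, 1/2):
H = -1/2 × log_10(1/2) -1/2 × log_10(1/2)
H = 0.3010 dits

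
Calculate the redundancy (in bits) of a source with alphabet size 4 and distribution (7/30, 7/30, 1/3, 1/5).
0.0275 bits

Redundancy measures how far a source is from maximum entropy:
R = H_max - H(X)

Maximum entropy for 4 symbols: H_max = log_2(4) = 2.0000 bits
Actual entropy: H(X) = 1.9725 bits
Redundancy: R = 2.0000 - 1.9725 = 0.0275 bits

This redundancy represents potential for compression: the source could be compressed by 0.0275 bits per symbol.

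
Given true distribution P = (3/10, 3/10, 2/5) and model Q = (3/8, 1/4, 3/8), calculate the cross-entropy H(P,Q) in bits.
1.5905 bits

Cross-entropy: H(P,Q) = -Σ p(x) log q(x)

Alternatively: H(P,Q) = H(P) + D_KL(P||Q)
H(P) = 1.5710 bits
D_KL(P||Q) = 0.0196 bits

H(P,Q) = 1.5710 + 0.0196 = 1.5905 bits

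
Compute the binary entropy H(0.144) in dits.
0.1790 dits

The binary entropy function is:
H(p) = -p log(p) - (1-p) log(1-p)

H(0.144) = -0.144 × log_10(0.144) - 0.856 × log_10(0.856)
H(0.144) = 0.1790 dits

Note: Binary entropy is maximized at p=0.5 (H=1 bit) and minimized at p=0 or p=1 (H=0).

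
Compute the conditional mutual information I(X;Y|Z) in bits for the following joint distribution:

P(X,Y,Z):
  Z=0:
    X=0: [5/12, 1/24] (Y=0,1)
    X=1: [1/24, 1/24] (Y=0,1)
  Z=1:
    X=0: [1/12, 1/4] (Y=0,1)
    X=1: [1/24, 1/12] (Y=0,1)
0.0530 bits

Conditional mutual information: I(X;Y|Z) = H(X|Z) + H(Y|Z) - H(X,Y|Z)

H(Z) = 0.9950
H(X,Z) = 1.7179 → H(X|Z) = 0.7230
H(Y,Z) = 1.7179 → H(Y|Z) = 0.7230
H(X,Y,Z) = 2.3879 → H(X,Y|Z) = 1.3929

I(X;Y|Z) = 0.7230 + 0.7230 - 1.3929 = 0.0530 bits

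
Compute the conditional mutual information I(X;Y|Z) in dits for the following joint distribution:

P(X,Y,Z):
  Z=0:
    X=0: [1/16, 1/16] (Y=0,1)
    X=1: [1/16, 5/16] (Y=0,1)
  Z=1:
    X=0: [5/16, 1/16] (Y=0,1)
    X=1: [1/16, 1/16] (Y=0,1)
0.0222 dits

Conditional mutual information: I(X;Y|Z) = H(X|Z) + H(Y|Z) - H(X,Y|Z)

H(Z) = 0.3010
H(X,Z) = 0.5452 → H(X|Z) = 0.2442
H(Y,Z) = 0.5452 → H(Y|Z) = 0.2442
H(X,Y,Z) = 0.7673 → H(X,Y|Z) = 0.4662

I(X;Y|Z) = 0.2442 + 0.2442 - 0.4662 = 0.0222 dits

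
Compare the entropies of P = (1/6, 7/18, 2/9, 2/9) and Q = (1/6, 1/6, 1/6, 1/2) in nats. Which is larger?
P

Computing entropies in nats:
H(P) = 1.3344
H(Q) = 1.2425

Distribution P has higher entropy.

Intuition: The distribution closer to uniform (more spread out) has higher entropy.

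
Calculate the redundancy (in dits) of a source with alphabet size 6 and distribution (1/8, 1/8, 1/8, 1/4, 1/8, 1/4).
0.0256 dits

Redundancy measures how far a source is from maximum entropy:
R = H_max - H(X)

Maximum entropy for 6 symbols: H_max = log_10(6) = 0.7782 dits
Actual entropy: H(X) = 0.7526 dits
Redundancy: R = 0.7782 - 0.7526 = 0.0256 dits

This redundancy represents potential for compression: the source could be compressed by 0.0256 dits per symbol.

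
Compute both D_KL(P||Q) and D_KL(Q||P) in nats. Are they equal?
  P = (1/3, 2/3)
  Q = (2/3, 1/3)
D_KL(P||Q) = 0.2310, D_KL(Q||P) = 0.2310

KL divergence is not symmetric: D_KL(P||Q) ≠ D_KL(Q||P) in general.

D_KL(P||Q) = 0.2310 nats
D_KL(Q||P) = 0.2310 nats

In this case they happen to be equal (to 4 decimal places).

This asymmetry is why KL divergence is not a true distance metric.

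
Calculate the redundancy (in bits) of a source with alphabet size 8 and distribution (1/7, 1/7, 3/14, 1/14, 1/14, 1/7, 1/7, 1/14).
0.1037 bits

Redundancy measures how far a source is from maximum entropy:
R = H_max - H(X)

Maximum entropy for 8 symbols: H_max = log_2(8) = 3.0000 bits
Actual entropy: H(X) = 2.8963 bits
Redundancy: R = 3.0000 - 2.8963 = 0.1037 bits

This redundancy represents potential for compression: the source could be compressed by 0.1037 bits per symbol.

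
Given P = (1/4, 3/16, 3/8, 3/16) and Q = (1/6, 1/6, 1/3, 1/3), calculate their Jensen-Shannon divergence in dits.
0.0067 dits

Jensen-Shannon divergence is:
JSD(P||Q) = 0.5 × D_KL(P||M) + 0.5 × D_KL(Q||M)
where M = 0.5 × (P + Q) is the mixture distribution.

M = 0.5 × (1/4, 3/16, 3/8, 3/16) + 0.5 × (1/6, 1/6, 1/3, 1/3) = (5/24, 0.177083, 0.354167, 0.260417)

D_KL(P||M) = 0.0070 dits
D_KL(Q||M) = 0.0064 dits

JSD(P||Q) = 0.5 × 0.0070 + 0.5 × 0.0064 = 0.0067 dits

Unlike KL divergence, JSD is symmetric and bounded: 0 ≤ JSD ≤ log(2).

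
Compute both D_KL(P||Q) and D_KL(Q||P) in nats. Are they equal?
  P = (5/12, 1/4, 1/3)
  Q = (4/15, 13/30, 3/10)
D_KL(P||Q) = 0.0836, D_KL(Q||P) = 0.0877

KL divergence is not symmetric: D_KL(P||Q) ≠ D_KL(Q||P) in general.

D_KL(P||Q) = 0.0836 nats
D_KL(Q||P) = 0.0877 nats

No, they are not equal!

This asymmetry is why KL divergence is not a true distance metric.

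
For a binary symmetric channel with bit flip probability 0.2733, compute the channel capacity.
0.1538 bits

For a binary symmetric channel (BSC) with error probability p:
Capacity C = 1 - H(p) bits per symbol

where H(p) = -p log₂(p) - (1-p) log₂(1-p) is the binary entropy function.

H(0.2733) = 0.8462 bits
C = 1 - 0.8462 = 0.1538 bits per symbol

This means we can reliably transmit up to 0.1538 bits of information per channel use.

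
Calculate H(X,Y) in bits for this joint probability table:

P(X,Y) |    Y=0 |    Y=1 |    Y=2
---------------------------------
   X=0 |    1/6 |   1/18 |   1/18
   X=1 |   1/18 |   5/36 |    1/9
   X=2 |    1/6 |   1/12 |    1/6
3.0340 bits

Joint entropy is H(X,Y) = -Σ_{x,y} p(x,y) log p(x,y).

Summing over all non-zero entries:
H(X,Y) = -[1/6·log_2(1/6) + 1/18·log_2(1/18) + 1/18·log_2(1/18) + 1/18·log_2(1/18) + 5/36·log_2(5/36) + 1/9·log_2(1/9) + 1/6·log_2(1/6) + 1/12·log_2(1/12) + 1/6·log_2(1/6)]
H(X,Y) = 3.0340 bits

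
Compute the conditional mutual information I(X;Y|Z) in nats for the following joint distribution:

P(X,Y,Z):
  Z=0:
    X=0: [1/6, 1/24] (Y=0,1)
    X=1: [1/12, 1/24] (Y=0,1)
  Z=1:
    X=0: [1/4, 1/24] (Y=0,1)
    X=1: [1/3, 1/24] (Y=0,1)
0.0044 nats

Conditional mutual information: I(X;Y|Z) = H(X|Z) + H(Y|Z) - H(X,Y|Z)

H(Z) = 0.6365
H(X,Z) = 1.3139 → H(X|Z) = 0.6774
H(Y,Z) = 1.0751 → H(Y|Z) = 0.4386
H(X,Y,Z) = 1.7482 → H(X,Y|Z) = 1.1116

I(X;Y|Z) = 0.6774 + 0.4386 - 1.1116 = 0.0044 nats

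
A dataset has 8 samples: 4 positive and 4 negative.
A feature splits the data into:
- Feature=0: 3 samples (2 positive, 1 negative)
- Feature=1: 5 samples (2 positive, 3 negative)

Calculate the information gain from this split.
0.0488 bits

Information Gain = H(Y) - H(Y|Feature)

Before split:
P(positive) = 4/8 = 0.5000
H(Y) = 1.0000 bits

After split:
Feature=0: H = 0.9183 bits (weight = 3/8)
Feature=1: H = 0.9710 bits (weight = 5/8)
H(Y|Feature) = (3/8)×0.9183 + (5/8)×0.9710 = 0.9512 bits

Information Gain = 1.0000 - 0.9512 = 0.0488 bits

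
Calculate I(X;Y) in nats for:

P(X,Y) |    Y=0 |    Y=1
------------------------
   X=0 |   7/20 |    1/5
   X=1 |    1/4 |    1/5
0.0034 nats

Mutual information: I(X;Y) = H(X) + H(Y) - H(X,Y)

Marginals:
P(X) = (11/20, 9/20), H(X) = 0.6881 nats
P(Y) = (3/5, 2/5), H(Y) = 0.6730 nats

Joint entropy: H(X,Y) = 1.3578 nats

I(X;Y) = 0.6881 + 0.6730 - 1.3578 = 0.0034 nats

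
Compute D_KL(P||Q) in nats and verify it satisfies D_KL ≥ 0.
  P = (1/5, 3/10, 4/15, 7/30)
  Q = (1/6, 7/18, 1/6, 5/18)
0.0433 nats

KL divergence satisfies the Gibbs inequality: D_KL(P||Q) ≥ 0 for all distributions P, Q.

D_KL(P||Q) = Σ p(x) log(p(x)/q(x))
Term by term:
  x=0: 1/5 × log_e[(1/5)/(1/6)] = 0.0365
  x=1: 3/10 × log_e[(3/10)/(7/18)] = -0.0779
  x=2: 4/15 × log_e[(4/15)/(1/6)] = 0.1253
  x=3: 7/30 × log_e[(7/30)/(5/18)] = -0.0407
D_KL(P||Q) = 0.0433 nats

D_KL(P||Q) = 0.0433 ≥ 0 ✓

This non-negativity is a fundamental property: relative entropy cannot be negative because it measures how different Q is from P.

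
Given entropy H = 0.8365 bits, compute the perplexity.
1.7857

Perplexity is 2^H (or exp(H) for natural log).

H = 0.8365 bits
Perplexity = 2^0.8365 = 1.7857

Interpretation: The model's uncertainty is equivalent to choosing uniformly among 1.8 options.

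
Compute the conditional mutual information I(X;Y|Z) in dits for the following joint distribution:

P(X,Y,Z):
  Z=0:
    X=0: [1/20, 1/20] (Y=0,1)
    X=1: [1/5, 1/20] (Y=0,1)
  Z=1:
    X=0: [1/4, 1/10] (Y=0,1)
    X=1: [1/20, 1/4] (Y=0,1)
0.0517 dits

Conditional mutual information: I(X;Y|Z) = H(X|Z) + H(Y|Z) - H(X,Y|Z)

H(Z) = 0.2812
H(X,Z) = 0.5670 → H(X|Z) = 0.2858
H(Y,Z) = 0.5670 → H(Y|Z) = 0.2858
H(X,Y,Z) = 0.8010 → H(X,Y|Z) = 0.5198

I(X;Y|Z) = 0.2858 + 0.2858 - 0.5198 = 0.0517 dits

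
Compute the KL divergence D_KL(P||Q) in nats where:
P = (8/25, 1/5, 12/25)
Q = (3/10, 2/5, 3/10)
0.1076 nats

KL divergence: D_KL(P||Q) = Σ p(x) log(p(x)/q(x))

Computing term by term:
  x=0: 8/25 × log_e[(8/25)/(3/10)] = 8/25 × 0.0645 = 0.0207
  x=1: 1/5 × log_e[(1/5)/(2/5)] = 1/5 × -0.6931 = -0.1386
  x=2: 12/25 × log_e[(12/25)/(3/10)] = 12/25 × 0.4700 = 0.2256

D_KL(P||Q) = 0.1076 nats

Note: KL divergence is always non-negative and equals 0 iff P = Q.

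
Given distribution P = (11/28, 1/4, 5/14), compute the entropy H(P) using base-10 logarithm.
0.4696 dits

Shannon entropy is H(X) = -Σ p(x) log p(x).

For P = (11/28, 1/4, 5/14):
H = -11/28 × log_10(11/28) -1/4 × log_10(1/4) -5/14 × log_10(5/14)
H = 0.4696 dits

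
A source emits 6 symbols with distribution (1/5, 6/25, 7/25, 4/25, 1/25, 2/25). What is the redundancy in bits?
0.2119 bits

Redundancy measures how far a source is from maximum entropy:
R = H_max - H(X)

Maximum entropy for 6 symbols: H_max = log_2(6) = 2.5850 bits
Actual entropy: H(X) = 2.3730 bits
Redundancy: R = 2.5850 - 2.3730 = 0.2119 bits

This redundancy represents potential for compression: the source could be compressed by 0.2119 bits per symbol.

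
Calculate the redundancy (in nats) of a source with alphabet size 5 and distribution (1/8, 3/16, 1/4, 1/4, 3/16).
0.0286 nats

Redundancy measures how far a source is from maximum entropy:
R = H_max - H(X)

Maximum entropy for 5 symbols: H_max = log_e(5) = 1.6094 nats
Actual entropy: H(X) = 1.5808 nats
Redundancy: R = 1.6094 - 1.5808 = 0.0286 nats

This redundancy represents potential for compression: the source could be compressed by 0.0286 nats per symbol.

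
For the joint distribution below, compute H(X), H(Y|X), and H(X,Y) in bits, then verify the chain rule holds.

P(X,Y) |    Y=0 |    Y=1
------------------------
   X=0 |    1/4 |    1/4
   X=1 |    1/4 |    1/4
H(X,Y) = 2.0000, H(X) = 1.0000, H(Y|X) = 1.0000 (all in bits)

Chain rule: H(X,Y) = H(X) + H(Y|X)

Left side — joint entropy directly:
H(X,Y) = -Σ p(x,y) log p(x,y) = 2.0000 bits

Right side — compute H(Y|X) from the conditional distributions:
P(X) = (1/2, 1/2), so H(X) = 1.0000 bits
H(Y|X) = Σ_x P(X=x) · H(Y|X=x):
  P(Y|X=0) = (1/2, 1/2), H(Y|X=0) = 1.0000, weight P(X=0) = 1/2
  P(Y|X=1) = (1/2, 1/2), H(Y|X=1) = 1.0000, weight P(X=1) = 1/2
H(Y|X) = 1.0000 bits

H(X) + H(Y|X) = 1.0000 + 1.0000 = 2.0000 bits

Both sides equal 2.0000 bits. ✓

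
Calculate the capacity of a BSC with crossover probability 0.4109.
0.0230 bits

For a binary symmetric channel (BSC) with error probability p:
Capacity C = 1 - H(p) bits per symbol

where H(p) = -p log₂(p) - (1-p) log₂(1-p) is the binary entropy function.

H(0.4109) = 0.9770 bits
C = 1 - 0.9770 = 0.0230 bits per symbol

This means we can reliably transmit up to 0.0230 bits of information per channel use.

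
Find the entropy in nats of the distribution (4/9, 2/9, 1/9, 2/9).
1.2730 nats

Shannon entropy is H(X) = -Σ p(x) log p(x).

For P = (4/9, 2/9, 1/9, 2/9):
H = -4/9 × log_e(4/9) -2/9 × log_e(2/9) -1/9 × log_e(1/9) -2/9 × log_e(2/9)
H = 1.2730 nats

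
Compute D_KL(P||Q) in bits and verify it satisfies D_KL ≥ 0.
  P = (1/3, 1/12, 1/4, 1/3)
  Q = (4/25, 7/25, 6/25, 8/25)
0.2416 bits

KL divergence satisfies the Gibbs inequality: D_KL(P||Q) ≥ 0 for all distributions P, Q.

D_KL(P||Q) = Σ p(x) log(p(x)/q(x))
Term by term:
  x=0: 1/3 × log_2[(1/3)/(4/25)] = 0.3530
  x=1: 1/12 × log_2[(1/12)/(7/25)] = -0.1457
  x=2: 1/4 × log_2[(1/4)/(6/25)] = 0.0147
  x=3: 1/3 × log_2[(1/3)/(8/25)] = 0.0196
D_KL(P||Q) = 0.2416 bits

D_KL(P||Q) = 0.2416 ≥ 0 ✓

This non-negativity is a fundamental property: relative entropy cannot be negative because it measures how different Q is from P.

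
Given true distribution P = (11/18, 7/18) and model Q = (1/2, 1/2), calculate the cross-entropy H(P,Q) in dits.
0.3010 dits

Cross-entropy: H(P,Q) = -Σ p(x) log q(x)

Alternatively: H(P,Q) = H(P) + D_KL(P||Q)
H(P) = 0.2902 dits
D_KL(P||Q) = 0.0108 dits

H(P,Q) = 0.2902 + 0.0108 = 0.3010 dits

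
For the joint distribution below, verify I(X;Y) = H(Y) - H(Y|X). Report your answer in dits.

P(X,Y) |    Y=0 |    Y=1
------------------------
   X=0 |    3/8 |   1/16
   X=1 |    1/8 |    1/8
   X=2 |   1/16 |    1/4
I(X;Y) = 0.0765 dits

Mutual information has multiple equivalent forms:
- I(X;Y) = H(X) - H(X|Y)
- I(X;Y) = H(Y) - H(Y|X)
- I(X;Y) = H(X) + H(Y) - H(X,Y)

Computing all quantities:
H(X) = 0.4654, H(Y) = 0.2976, H(X,Y) = 0.6865
H(X|Y) = 0.3889, H(Y|X) = 0.2211

Verification:
H(X) - H(X|Y) = 0.4654 - 0.3889 = 0.0765
H(Y) - H(Y|X) = 0.2976 - 0.2211 = 0.0765
H(X) + H(Y) - H(X,Y) = 0.4654 + 0.2976 - 0.6865 = 0.0765

All forms give I(X;Y) = 0.0765 dits. ✓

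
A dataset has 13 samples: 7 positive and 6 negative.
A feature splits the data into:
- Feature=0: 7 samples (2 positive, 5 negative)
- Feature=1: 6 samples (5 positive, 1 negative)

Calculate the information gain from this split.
0.2310 bits

Information Gain = H(Y) - H(Y|Feature)

Before split:
P(positive) = 7/13 = 0.5385
H(Y) = 0.9957 bits

After split:
Feature=0: H = 0.8631 bits (weight = 7/13)
Feature=1: H = 0.6500 bits (weight = 6/13)
H(Y|Feature) = (7/13)×0.8631 + (6/13)×0.6500 = 0.7648 bits

Information Gain = 0.9957 - 0.7648 = 0.2310 bits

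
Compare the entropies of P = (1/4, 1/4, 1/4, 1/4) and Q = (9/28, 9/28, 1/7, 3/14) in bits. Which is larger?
P

Computing entropies in bits:
H(P) = 2.0000
H(Q) = 1.9299

Distribution P has higher entropy.

Intuition: The distribution closer to uniform (more spread out) has higher entropy.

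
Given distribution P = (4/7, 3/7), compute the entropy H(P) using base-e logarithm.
0.6829 nats

Shannon entropy is H(X) = -Σ p(x) log p(x).

For P = (4/7, 3/7):
H = -4/7 × log_e(4/7) -3/7 × log_e(3/7)
H = 0.6829 nats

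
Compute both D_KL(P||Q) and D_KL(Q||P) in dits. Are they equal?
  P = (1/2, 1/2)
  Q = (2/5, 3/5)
D_KL(P||Q) = 0.0089, D_KL(Q||P) = 0.0087

KL divergence is not symmetric: D_KL(P||Q) ≠ D_KL(Q||P) in general.

D_KL(P||Q) = 0.0089 dits
D_KL(Q||P) = 0.0087 dits

No, they are not equal!

This asymmetry is why KL divergence is not a true distance metric.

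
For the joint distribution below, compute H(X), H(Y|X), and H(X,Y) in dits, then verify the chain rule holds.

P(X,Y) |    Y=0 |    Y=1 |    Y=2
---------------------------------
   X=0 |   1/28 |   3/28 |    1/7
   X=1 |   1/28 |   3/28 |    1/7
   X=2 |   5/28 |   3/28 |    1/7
H(X,Y) = 0.9110, H(X) = 0.4686, H(Y|X) = 0.4424 (all in dits)

Chain rule: H(X,Y) = H(X) + H(Y|X)

Left side — joint entropy directly:
H(X,Y) = -Σ p(x,y) log p(x,y) = 0.9110 dits

Right side — compute H(Y|X) from the conditional distributions:
P(X) = (2/7, 2/7, 3/7), so H(X) = 0.4686 dits
H(Y|X) = Σ_x P(X=x) · H(Y|X=x):
  P(Y|X=0) = (1/8, 3/8, 1/2), H(Y|X=0) = 0.4231, weight P(X=0) = 2/7
  P(Y|X=1) = (1/8, 3/8, 1/2), H(Y|X=1) = 0.4231, weight P(X=1) = 2/7
  P(Y|X=2) = (5/12, 1/4, 1/3), H(Y|X=2) = 0.4680, weight P(X=2) = 3/7
H(Y|X) = 0.4424 dits

H(X) + H(Y|X) = 0.4686 + 0.4424 = 0.9110 dits

Both sides equal 0.9110 dits. ✓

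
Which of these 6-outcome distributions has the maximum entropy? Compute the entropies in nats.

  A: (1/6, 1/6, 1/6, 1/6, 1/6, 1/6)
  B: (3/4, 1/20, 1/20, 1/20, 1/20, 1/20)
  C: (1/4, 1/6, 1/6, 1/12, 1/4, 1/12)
A

For a discrete distribution over n outcomes, entropy is maximized by the uniform distribution.

Computing entropies:
H(A) = 1.7918 nats
H(B) = 0.9647 nats
H(C) = 1.7046 nats

The uniform distribution (where all probabilities equal 1/6) achieves the maximum entropy of log_e(6) = 1.7918 nats.

Distribution A has the highest entropy.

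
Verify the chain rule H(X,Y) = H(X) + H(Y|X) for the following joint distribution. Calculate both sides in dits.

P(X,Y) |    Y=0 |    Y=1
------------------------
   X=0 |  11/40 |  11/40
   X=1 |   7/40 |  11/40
H(X,Y) = 0.5950, H(X) = 0.2989, H(Y|X) = 0.2962 (all in dits)

Chain rule: H(X,Y) = H(X) + H(Y|X)

Left side — joint entropy directly:
H(X,Y) = -Σ p(x,y) log p(x,y) = 0.5950 dits

Right side — compute H(Y|X) from the conditional distributions:
P(X) = (11/20, 9/20), so H(X) = 0.2989 dits
H(Y|X) = Σ_x P(X=x) · H(Y|X=x):
  P(Y|X=0) = (1/2, 1/2), H(Y|X=0) = 0.3010, weight P(X=0) = 11/20
  P(Y|X=1) = (7/18, 11/18), H(Y|X=1) = 0.2902, weight P(X=1) = 9/20
H(Y|X) = 0.2962 dits

H(X) + H(Y|X) = 0.2989 + 0.2962 = 0.5950 dits

Both sides equal 0.5950 dits. ✓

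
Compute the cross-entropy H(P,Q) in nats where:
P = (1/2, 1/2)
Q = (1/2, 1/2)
0.6931 nats

Cross-entropy: H(P,Q) = -Σ p(x) log q(x)

Alternatively: H(P,Q) = H(P) + D_KL(P||Q)
H(P) = 0.6931 nats
D_KL(P||Q) = 0.0000 nats

H(P,Q) = 0.6931 + 0.0000 = 0.6931 nats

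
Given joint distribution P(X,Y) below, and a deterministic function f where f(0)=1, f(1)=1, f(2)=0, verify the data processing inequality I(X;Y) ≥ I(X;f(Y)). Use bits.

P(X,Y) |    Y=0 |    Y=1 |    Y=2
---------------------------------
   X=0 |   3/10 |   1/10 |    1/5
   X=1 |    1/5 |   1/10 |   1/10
I(X;Y) = 0.0100, I(X;f(Y)) = 0.0058, inequality holds: 0.0100 ≥ 0.0058

Data Processing Inequality: For any Markov chain X → Y → Z, we have I(X;Y) ≥ I(X;Z).

Here Z = f(Y) is a deterministic function of Y, forming X → Y → Z.

Original I(X;Y) = 0.0100 bits

After applying f:
P(X,Z) where Z=f(Y):
- P(X,Z=0) = P(X,Y=2)
- P(X,Z=1) = P(X,Y=0) + P(X,Y=1)

I(X;Z) = I(X;f(Y)) = 0.0058 bits

Verification: 0.0100 ≥ 0.0058 ✓

Information cannot be created by processing; the function f can only lose information about X.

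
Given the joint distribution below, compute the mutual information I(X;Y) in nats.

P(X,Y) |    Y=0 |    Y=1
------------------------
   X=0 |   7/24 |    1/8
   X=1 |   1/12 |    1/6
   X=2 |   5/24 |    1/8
0.0450 nats

Mutual information: I(X;Y) = H(X) + H(Y) - H(X,Y)

Marginals:
P(X) = (5/12, 1/4, 1/3), H(X) = 1.0776 nats
P(Y) = (7/12, 5/12), H(Y) = 0.6792 nats

Joint entropy: H(X,Y) = 1.7117 nats

I(X;Y) = 1.0776 + 0.6792 - 1.7117 = 0.0450 nats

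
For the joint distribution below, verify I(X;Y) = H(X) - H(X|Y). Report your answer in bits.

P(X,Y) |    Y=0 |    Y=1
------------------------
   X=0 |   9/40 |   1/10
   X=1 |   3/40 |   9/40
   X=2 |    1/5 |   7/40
I(X;Y) = 0.0934 bits

Mutual information has multiple equivalent forms:
- I(X;Y) = H(X) - H(X|Y)
- I(X;Y) = H(Y) - H(Y|X)
- I(X;Y) = H(X) + H(Y) - H(X,Y)

Computing all quantities:
H(X) = 1.5787, H(Y) = 1.0000, H(X,Y) = 2.4853
H(X|Y) = 1.4853, H(Y|X) = 0.9066

Verification:
H(X) - H(X|Y) = 1.5787 - 1.4853 = 0.0934
H(Y) - H(Y|X) = 1.0000 - 0.9066 = 0.0934
H(X) + H(Y) - H(X,Y) = 1.5787 + 1.0000 - 2.4853 = 0.0934

All forms give I(X;Y) = 0.0934 bits. ✓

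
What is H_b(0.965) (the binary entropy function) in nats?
0.1517 nats

The binary entropy function is:
H(p) = -p log(p) - (1-p) log(1-p)

H(0.965) = -0.965 × log_e(0.965) - 0.035 × log_e(0.035)
H(0.965) = 0.1517 nats

Note: Binary entropy is maximized at p=0.5 (H=1 bit) and minimized at p=0 or p=1 (H=0).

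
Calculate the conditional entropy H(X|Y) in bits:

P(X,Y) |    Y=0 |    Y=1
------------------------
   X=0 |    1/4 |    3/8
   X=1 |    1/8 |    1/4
0.9512 bits

Using the chain rule: H(X|Y) = H(X,Y) - H(Y)

First, compute H(X,Y) = 1.9056 bits

Marginal P(Y) = (3/8, 5/8)
H(Y) = 0.9544 bits

H(X|Y) = H(X,Y) - H(Y) = 1.9056 - 0.9544 = 0.9512 bits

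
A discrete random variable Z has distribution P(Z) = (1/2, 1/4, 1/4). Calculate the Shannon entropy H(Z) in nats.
1.0397 nats

Shannon entropy is H(X) = -Σ p(x) log p(x).

For P = (1/2, 1/4, 1/4):
H = -1/2 × log_e(1/2) -1/4 × log_e(1/4) -1/4 × log_e(1/4)
H = 1.0397 nats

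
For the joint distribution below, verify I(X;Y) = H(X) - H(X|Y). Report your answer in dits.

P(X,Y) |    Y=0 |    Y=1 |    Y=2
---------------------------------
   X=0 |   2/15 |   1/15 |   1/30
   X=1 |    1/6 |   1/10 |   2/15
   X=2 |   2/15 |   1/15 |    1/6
I(X;Y) = 0.0148 dits

Mutual information has multiple equivalent forms:
- I(X;Y) = H(X) - H(X|Y)
- I(X;Y) = H(Y) - H(Y|X)
- I(X;Y) = H(X) + H(Y) - H(X,Y)

Computing all quantities:
H(X) = 0.4664, H(Y) = 0.4639, H(X,Y) = 0.9155
H(X|Y) = 0.4516, H(Y|X) = 0.4490

Verification:
H(X) - H(X|Y) = 0.4664 - 0.4516 = 0.0148
H(Y) - H(Y|X) = 0.4639 - 0.4490 = 0.0148
H(X) + H(Y) - H(X,Y) = 0.4664 + 0.4639 - 0.9155 = 0.0148

All forms give I(X;Y) = 0.0148 dits. ✓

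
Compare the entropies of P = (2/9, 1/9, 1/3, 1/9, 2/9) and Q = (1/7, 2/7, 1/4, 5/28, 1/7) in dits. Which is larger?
Q

Computing entropies in dits:
H(P) = 0.6614
H(Q) = 0.6810

Distribution Q has higher entropy.

Intuition: The distribution closer to uniform (more spread out) has higher entropy.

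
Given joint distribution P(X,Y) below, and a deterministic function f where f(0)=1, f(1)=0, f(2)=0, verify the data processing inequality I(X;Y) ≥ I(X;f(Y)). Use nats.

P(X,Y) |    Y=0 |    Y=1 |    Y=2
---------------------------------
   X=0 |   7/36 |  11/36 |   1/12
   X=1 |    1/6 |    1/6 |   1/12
I(X;Y) = 0.0078, I(X;f(Y)) = 0.0023, inequality holds: 0.0078 ≥ 0.0023

Data Processing Inequality: For any Markov chain X → Y → Z, we have I(X;Y) ≥ I(X;Z).

Here Z = f(Y) is a deterministic function of Y, forming X → Y → Z.

Original I(X;Y) = 0.0078 nats

After applying f:
P(X,Z) where Z=f(Y):
- P(X,Z=0) = P(X,Y=1) + P(X,Y=2)
- P(X,Z=1) = P(X,Y=0)

I(X;Z) = I(X;f(Y)) = 0.0023 nats

Verification: 0.0078 ≥ 0.0023 ✓

Information cannot be created by processing; the function f can only lose information about X.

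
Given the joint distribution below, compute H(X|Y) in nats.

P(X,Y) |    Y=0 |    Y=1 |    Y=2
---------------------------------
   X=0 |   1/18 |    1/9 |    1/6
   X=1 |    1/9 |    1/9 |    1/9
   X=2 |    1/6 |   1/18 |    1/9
1.0498 nats

Using the chain rule: H(X|Y) = H(X,Y) - H(Y)

First, compute H(X,Y) = 2.1391 nats

Marginal P(Y) = (1/3, 5/18, 7/18)
H(Y) = 1.0893 nats

H(X|Y) = H(X,Y) - H(Y) = 2.1391 - 1.0893 = 1.0498 nats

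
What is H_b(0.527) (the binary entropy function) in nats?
0.6917 nats

The binary entropy function is:
H(p) = -p log(p) - (1-p) log(1-p)

H(0.527) = -0.527 × log_e(0.527) - 0.473 × log_e(0.473)
H(0.527) = 0.6917 nats

Note: Binary entropy is maximized at p=0.5 (H=1 bit) and minimized at p=0 or p=1 (H=0).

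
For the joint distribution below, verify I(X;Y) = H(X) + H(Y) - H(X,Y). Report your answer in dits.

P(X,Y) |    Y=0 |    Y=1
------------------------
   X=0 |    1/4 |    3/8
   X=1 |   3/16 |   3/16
I(X;Y) = 0.0021 dits

Mutual information has multiple equivalent forms:
- I(X;Y) = H(X) - H(X|Y)
- I(X;Y) = H(Y) - H(Y|X)
- I(X;Y) = H(X) + H(Y) - H(X,Y)

Computing all quantities:
H(X) = 0.2873, H(Y) = 0.2976, H(X,Y) = 0.5829
H(X|Y) = 0.2852, H(Y|X) = 0.2956

Verification:
H(X) - H(X|Y) = 0.2873 - 0.2852 = 0.0021
H(Y) - H(Y|X) = 0.2976 - 0.2956 = 0.0021
H(X) + H(Y) - H(X,Y) = 0.2873 + 0.2976 - 0.5829 = 0.0021

All forms give I(X;Y) = 0.0021 dits. ✓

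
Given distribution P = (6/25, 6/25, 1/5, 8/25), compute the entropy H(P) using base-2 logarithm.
1.9787 bits

Shannon entropy is H(X) = -Σ p(x) log p(x).

For P = (6/25, 6/25, 1/5, 8/25):
H = -6/25 × log_2(6/25) -6/25 × log_2(6/25) -1/5 × log_2(1/5) -8/25 × log_2(8/25)
H = 1.9787 bits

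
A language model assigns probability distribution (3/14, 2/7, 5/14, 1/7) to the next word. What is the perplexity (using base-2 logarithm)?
3.7952

Perplexity is 2^H (or exp(H) for natural log).

First, H = -Σ p log p = 1.9242 bits
Perplexity = 2^1.9242 = 3.7952

Interpretation: The model's uncertainty is equivalent to choosing uniformly among 3.8 options.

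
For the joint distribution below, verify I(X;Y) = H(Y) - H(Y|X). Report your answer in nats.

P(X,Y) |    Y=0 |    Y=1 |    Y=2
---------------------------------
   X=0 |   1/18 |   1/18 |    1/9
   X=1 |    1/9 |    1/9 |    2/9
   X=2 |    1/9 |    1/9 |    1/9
I(X;Y) = 0.0127 nats

Mutual information has multiple equivalent forms:
- I(X;Y) = H(X) - H(X|Y)
- I(X;Y) = H(Y) - H(Y|X)
- I(X;Y) = H(X) + H(Y) - H(X,Y)

Computing all quantities:
H(X) = 1.0609, H(Y) = 1.0720, H(X,Y) = 2.1202
H(X|Y) = 1.0482, H(Y|X) = 1.0594

Verification:
H(X) - H(X|Y) = 1.0609 - 1.0482 = 0.0127
H(Y) - H(Y|X) = 1.0720 - 1.0594 = 0.0127
H(X) + H(Y) - H(X,Y) = 1.0609 + 1.0720 - 2.1202 = 0.0127

All forms give I(X;Y) = 0.0127 nats. ✓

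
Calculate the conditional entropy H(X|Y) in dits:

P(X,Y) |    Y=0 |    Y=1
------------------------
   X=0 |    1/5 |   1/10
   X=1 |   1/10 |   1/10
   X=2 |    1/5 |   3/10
0.4354 dits

Using the chain rule: H(X|Y) = H(X,Y) - H(Y)

First, compute H(X,Y) = 0.7365 dits

Marginal P(Y) = (1/2, 1/2)
H(Y) = 0.3010 dits

H(X|Y) = H(X,Y) - H(Y) = 0.7365 - 0.3010 = 0.4354 dits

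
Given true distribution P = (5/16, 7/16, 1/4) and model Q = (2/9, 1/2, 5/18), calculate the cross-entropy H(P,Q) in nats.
1.0935 nats

Cross-entropy: H(P,Q) = -Σ p(x) log q(x)

Alternatively: H(P,Q) = H(P) + D_KL(P||Q)
H(P) = 1.0717 nats
D_KL(P||Q) = 0.0218 nats

H(P,Q) = 1.0717 + 0.0218 = 1.0935 nats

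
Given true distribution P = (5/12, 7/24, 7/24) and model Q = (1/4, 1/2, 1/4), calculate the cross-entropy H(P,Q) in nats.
1.1841 nats

Cross-entropy: H(P,Q) = -Σ p(x) log q(x)

Alternatively: H(P,Q) = H(P) + D_KL(P||Q)
H(P) = 1.0835 nats
D_KL(P||Q) = 0.1006 nats

H(P,Q) = 1.0835 + 0.1006 = 1.1841 nats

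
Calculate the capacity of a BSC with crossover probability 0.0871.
0.5733 bits

For a binary symmetric channel (BSC) with error probability p:
Capacity C = 1 - H(p) bits per symbol

where H(p) = -p log₂(p) - (1-p) log₂(1-p) is the binary entropy function.

H(0.0871) = 0.4267 bits
C = 1 - 0.4267 = 0.5733 bits per symbol

This means we can reliably transmit up to 0.5733 bits of information per channel use.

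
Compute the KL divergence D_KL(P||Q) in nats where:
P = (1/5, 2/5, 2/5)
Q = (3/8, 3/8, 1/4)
0.0881 nats

KL divergence: D_KL(P||Q) = Σ p(x) log(p(x)/q(x))

Computing term by term:
  x=0: 1/5 × log_e[(1/5)/(3/8)] = 1/5 × -0.6286 = -0.1257
  x=1: 2/5 × log_e[(2/5)/(3/8)] = 2/5 × 0.0645 = 0.0258
  x=2: 2/5 × log_e[(2/5)/(1/4)] = 2/5 × 0.4700 = 0.1880

D_KL(P||Q) = 0.0881 nats

Note: KL divergence is always non-negative and equals 0 iff P = Q.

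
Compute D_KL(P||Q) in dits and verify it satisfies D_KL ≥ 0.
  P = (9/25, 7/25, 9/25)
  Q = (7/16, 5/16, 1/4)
0.0132 dits

KL divergence satisfies the Gibbs inequality: D_KL(P||Q) ≥ 0 for all distributions P, Q.

D_KL(P||Q) = Σ p(x) log(p(x)/q(x))
Term by term:
  x=0: 9/25 × log_10[(9/25)/(7/16)] = -0.0305
  x=1: 7/25 × log_10[(7/25)/(5/16)] = -0.0134
  x=2: 9/25 × log_10[(9/25)/(1/4)] = 0.0570
D_KL(P||Q) = 0.0132 dits

D_KL(P||Q) = 0.0132 ≥ 0 ✓

This non-negativity is a fundamental property: relative entropy cannot be negative because it measures how different Q is from P.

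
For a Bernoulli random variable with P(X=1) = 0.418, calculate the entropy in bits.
0.9805 bits

The binary entropy function is:
H(p) = -p log(p) - (1-p) log(1-p)

H(0.418) = -0.418 × log_2(0.418) - 0.582 × log_2(0.582)
H(0.418) = 0.9805 bits

Note: Binary entropy is maximized at p=0.5 (H=1 bit) and minimized at p=0 or p=1 (H=0).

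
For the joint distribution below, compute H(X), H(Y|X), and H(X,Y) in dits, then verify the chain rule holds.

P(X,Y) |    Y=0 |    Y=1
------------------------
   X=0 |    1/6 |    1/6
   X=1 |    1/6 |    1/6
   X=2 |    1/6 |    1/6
H(X,Y) = 0.7782, H(X) = 0.4771, H(Y|X) = 0.3010 (all in dits)

Chain rule: H(X,Y) = H(X) + H(Y|X)

Left side — joint entropy directly:
H(X,Y) = -Σ p(x,y) log p(x,y) = 0.7782 dits

Right side — compute H(Y|X) from the conditional distributions:
P(X) = (1/3, 1/3, 1/3), so H(X) = 0.4771 dits
H(Y|X) = Σ_x P(X=x) · H(Y|X=x):
  P(Y|X=0) = (1/2, 1/2), H(Y|X=0) = 0.3010, weight P(X=0) = 1/3
  P(Y|X=1) = (1/2, 1/2), H(Y|X=1) = 0.3010, weight P(X=1) = 1/3
  P(Y|X=2) = (1/2, 1/2), H(Y|X=2) = 0.3010, weight P(X=2) = 1/3
H(Y|X) = 0.3010 dits

H(X) + H(Y|X) = 0.4771 + 0.3010 = 0.7782 dits

Both sides equal 0.7782 dits. ✓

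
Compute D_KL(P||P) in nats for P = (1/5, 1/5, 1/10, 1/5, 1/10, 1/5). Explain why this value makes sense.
0.0000 nats

KL divergence satisfies the Gibbs inequality: D_KL(P||Q) ≥ 0 for all distributions P, Q.

D_KL(P||Q) = Σ p(x) log(p(x)/q(x))
Each term is p(x) × log_e(p(x)/p(x)) = p(x) × log_e(1) = 0, so the sum is 0.
D_KL(P||Q) = 0.0000 nats

When P = Q, the KL divergence is exactly 0, as there is no 'divergence' between identical distributions.

This non-negativity is a fundamental property: relative entropy cannot be negative because it measures how different Q is from P.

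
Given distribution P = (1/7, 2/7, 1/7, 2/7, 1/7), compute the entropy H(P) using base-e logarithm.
1.5498 nats

Shannon entropy is H(X) = -Σ p(x) log p(x).

For P = (1/7, 2/7, 1/7, 2/7, 1/7):
H = -1/7 × log_e(1/7) -2/7 × log_e(2/7) -1/7 × log_e(1/7) -2/7 × log_e(2/7) -1/7 × log_e(1/7)
H = 1.5498 nats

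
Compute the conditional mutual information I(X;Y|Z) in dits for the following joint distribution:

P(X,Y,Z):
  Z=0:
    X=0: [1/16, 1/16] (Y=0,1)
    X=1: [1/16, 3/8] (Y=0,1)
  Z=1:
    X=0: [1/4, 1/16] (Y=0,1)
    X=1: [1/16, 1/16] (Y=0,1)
0.0220 dits

Conditional mutual information: I(X;Y|Z) = H(X|Z) + H(Y|Z) - H(X,Y|Z)

H(Z) = 0.2976
H(X,Z) = 0.5407 → H(X|Z) = 0.2431
H(Y,Z) = 0.5407 → H(Y|Z) = 0.2431
H(X,Y,Z) = 0.7618 → H(X,Y|Z) = 0.4642

I(X;Y|Z) = 0.2431 + 0.2431 - 0.4642 = 0.0220 dits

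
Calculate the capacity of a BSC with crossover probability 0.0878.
0.5709 bits

For a binary symmetric channel (BSC) with error probability p:
Capacity C = 1 - H(p) bits per symbol

where H(p) = -p log₂(p) - (1-p) log₂(1-p) is the binary entropy function.

H(0.0878) = 0.4291 bits
C = 1 - 0.4291 = 0.5709 bits per symbol

This means we can reliably transmit up to 0.5709 bits of information per channel use.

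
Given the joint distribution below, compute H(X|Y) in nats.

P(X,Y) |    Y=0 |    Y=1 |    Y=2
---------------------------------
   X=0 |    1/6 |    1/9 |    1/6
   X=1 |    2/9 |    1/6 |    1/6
0.6836 nats

Using the chain rule: H(X|Y) = H(X,Y) - H(Y)

First, compute H(X,Y) = 1.7729 nats

Marginal P(Y) = (7/18, 5/18, 1/3)
H(Y) = 1.0893 nats

H(X|Y) = H(X,Y) - H(Y) = 1.7729 - 1.0893 = 0.6836 nats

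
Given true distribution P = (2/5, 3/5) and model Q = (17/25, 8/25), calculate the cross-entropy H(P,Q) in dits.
0.3639 dits

Cross-entropy: H(P,Q) = -Σ p(x) log q(x)

Alternatively: H(P,Q) = H(P) + D_KL(P||Q)
H(P) = 0.2923 dits
D_KL(P||Q) = 0.0716 dits

H(P,Q) = 0.2923 + 0.0716 = 0.3639 dits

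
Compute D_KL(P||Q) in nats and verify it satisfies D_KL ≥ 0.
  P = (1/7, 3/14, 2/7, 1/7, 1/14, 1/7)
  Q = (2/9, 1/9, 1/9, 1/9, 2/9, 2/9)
0.2392 nats

KL divergence satisfies the Gibbs inequality: D_KL(P||Q) ≥ 0 for all distributions P, Q.

D_KL(P||Q) = Σ p(x) log(p(x)/q(x))
Term by term:
  x=0: 1/7 × log_e[(1/7)/(2/9)] = -0.0631
  x=1: 3/14 × log_e[(3/14)/(1/9)] = 0.1407
  x=2: 2/7 × log_e[(2/7)/(1/9)] = 0.2698
  x=3: 1/7 × log_e[(1/7)/(1/9)] = 0.0359
  x=4: 1/14 × log_e[(1/14)/(2/9)] = -0.0811
  x=5: 1/7 × log_e[(1/7)/(2/9)] = -0.0631
D_KL(P||Q) = 0.2392 nats

D_KL(P||Q) = 0.2392 ≥ 0 ✓

This non-negativity is a fundamental property: relative entropy cannot be negative because it measures how different Q is from P.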